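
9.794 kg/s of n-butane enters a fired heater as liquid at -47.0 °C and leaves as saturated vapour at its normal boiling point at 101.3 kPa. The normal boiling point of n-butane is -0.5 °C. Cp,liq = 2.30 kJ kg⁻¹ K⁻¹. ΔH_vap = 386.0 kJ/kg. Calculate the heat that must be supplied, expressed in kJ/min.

Q = 290000 kJ/min

liquid -47.0→-0.5 °C: 106.95 kJ/kg
vaporisation at -0.5 °C: 386 kJ/kg
Δh = 106.95 + 386 = 492.95 kJ/kg
Q = ṁ·Δh = 9.794 kg/s × 492.95 kJ/kg = 4828 kJ/s
|Q| = 4828 kW = 289680 kJ/min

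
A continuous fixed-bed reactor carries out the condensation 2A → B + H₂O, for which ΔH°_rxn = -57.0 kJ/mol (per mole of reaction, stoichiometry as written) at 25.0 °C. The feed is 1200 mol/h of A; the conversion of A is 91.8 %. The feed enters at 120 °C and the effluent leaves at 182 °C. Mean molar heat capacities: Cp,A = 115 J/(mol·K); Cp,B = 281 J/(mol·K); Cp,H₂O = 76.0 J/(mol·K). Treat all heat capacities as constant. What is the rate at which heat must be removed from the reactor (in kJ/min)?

Q_out = 198 kJ/min

Extent of reaction ξ = 0.918 × 1200 / 2 = 550.8 mol/h
Reaction term: ξ·ΔH°_rxn = 550.8 × -57.0 = -31396 kJ/h
Sensible, feed 120→25 °C: -13110 kJ/h
Outlet flows (mol/h): A 98.4, B 550.8, H₂O 550.8
Sensible, products 25→182 °C: 32648 kJ/h
Q = ΔH = -11857 kJ/h = -3.2937 kW
Heat removed = 197.62 kJ/min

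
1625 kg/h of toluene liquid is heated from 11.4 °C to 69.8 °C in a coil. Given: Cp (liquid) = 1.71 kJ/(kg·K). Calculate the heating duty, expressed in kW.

Q = ṁ·Cp·ΔT = 1625 × 1.71 × (69.8 − 11.4) = 162280 kJ/h
Converting: 162280 / 3600 s = 45.078 kW

Q = 45.1 kW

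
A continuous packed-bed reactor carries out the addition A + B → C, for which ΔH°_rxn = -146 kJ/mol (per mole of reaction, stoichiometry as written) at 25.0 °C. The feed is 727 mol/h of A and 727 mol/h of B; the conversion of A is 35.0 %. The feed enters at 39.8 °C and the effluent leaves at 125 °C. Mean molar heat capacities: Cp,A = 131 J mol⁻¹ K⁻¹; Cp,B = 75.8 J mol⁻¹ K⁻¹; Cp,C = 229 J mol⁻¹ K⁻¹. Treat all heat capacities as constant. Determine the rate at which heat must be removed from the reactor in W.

Extent of reaction ξ = 0.350 × 727 = 254.45 mol/h
Reaction term: ξ·ΔH°_rxn = 254.45 × -146 = -37150 kJ/h
Sensible, feed 39.8→25 °C: -2225.1 kJ/h
Outlet flows (mol/h): A 472.55, B 472.55, C 254.45
Sensible, products 25→125 °C: 15599 kJ/h
Q = ΔH = -23776 kJ/h = -6.6043 kW
Heat removed = 6604.3 W

Q_out = 6600 W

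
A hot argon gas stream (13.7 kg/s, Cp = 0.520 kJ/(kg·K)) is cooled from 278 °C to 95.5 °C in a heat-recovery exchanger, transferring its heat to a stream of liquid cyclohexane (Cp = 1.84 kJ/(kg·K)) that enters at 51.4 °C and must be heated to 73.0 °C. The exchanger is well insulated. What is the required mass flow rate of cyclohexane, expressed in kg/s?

ṁ_c = 32.7 kg/s

Heat released by hot stream: Q = 13.7 × 0.520 × (278 − 95.5) = 1300.1 kJ/s
Energy balance on cold side (adiabatic exchanger): Q = ṁ_c·Cp_c·(T_c,out − T_c,in)
ṁ_c = 1300.1 / [1.84 × (73.0 − 51.4)] = 32.713 kg/s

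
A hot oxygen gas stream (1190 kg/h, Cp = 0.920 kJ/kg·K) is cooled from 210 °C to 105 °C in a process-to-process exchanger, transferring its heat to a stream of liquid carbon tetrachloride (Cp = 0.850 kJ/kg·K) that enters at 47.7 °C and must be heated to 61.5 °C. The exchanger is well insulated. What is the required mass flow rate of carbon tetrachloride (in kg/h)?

Heat released by hot stream: Q = 1190 × 0.920 × (210 − 105) = 114950 kJ/h
Energy balance on cold side (adiabatic exchanger): Q = ṁ_c·Cp_c·(T_c,out − T_c,in)
ṁ_c = 114950 / [0.850 × (61.5 − 47.7)] = 9800 kg/h

ṁ_c = 9800 kg/h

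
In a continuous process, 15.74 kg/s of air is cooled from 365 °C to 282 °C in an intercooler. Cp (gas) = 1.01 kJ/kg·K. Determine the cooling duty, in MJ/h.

Q_c = 4750 MJ/h

Q = ṁ·Cp·ΔT = 15.74 × 1.01 × (282 − 365) = -1319.5 kJ/s
Cooling duty = 4750.1 MJ/h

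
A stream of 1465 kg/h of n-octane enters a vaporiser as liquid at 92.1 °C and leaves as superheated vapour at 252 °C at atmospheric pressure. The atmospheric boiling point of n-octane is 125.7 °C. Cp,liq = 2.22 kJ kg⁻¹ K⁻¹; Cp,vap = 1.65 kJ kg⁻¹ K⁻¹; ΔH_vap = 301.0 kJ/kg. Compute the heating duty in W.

Q = 238000 W

liquid 92.1→125.7 °C: 74.592 kJ/kg
vaporisation at 125.7 °C: 301 kJ/kg
vapour 125.7→252 °C: 208.39 kJ/kg
Δh = 74.592 + 301 + 208.39 = 583.99 kJ/kg
Q = ṁ·Δh = 1465 kg/h × 583.99 kJ/kg = 855540 kJ/h
|Q| = 237.65 kW = 237650 W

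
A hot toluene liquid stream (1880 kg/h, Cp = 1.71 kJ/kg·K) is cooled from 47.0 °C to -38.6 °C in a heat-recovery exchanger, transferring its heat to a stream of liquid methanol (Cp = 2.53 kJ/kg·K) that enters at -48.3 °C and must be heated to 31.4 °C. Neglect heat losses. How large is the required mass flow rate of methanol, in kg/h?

Heat released by hot stream: Q = 1880 × 1.71 × (47.0 − -38.6) = 275190 kJ/h
Energy balance on cold side (adiabatic exchanger): Q = ṁ_c·Cp_c·(T_c,out − T_c,in)
ṁ_c = 275190 / [2.53 × (31.4 − -48.3)] = 1364.7 kg/h

ṁ_c = 1360 kg/h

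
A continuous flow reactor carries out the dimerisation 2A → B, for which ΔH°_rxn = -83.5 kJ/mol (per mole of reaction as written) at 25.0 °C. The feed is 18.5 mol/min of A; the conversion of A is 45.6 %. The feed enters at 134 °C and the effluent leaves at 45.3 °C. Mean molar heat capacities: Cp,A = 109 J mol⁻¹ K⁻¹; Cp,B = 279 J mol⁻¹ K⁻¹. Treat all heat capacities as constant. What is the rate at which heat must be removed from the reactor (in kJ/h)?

Q_out = 31600 kJ/h

Extent of reaction ξ = 0.456 × 18.5 / 2 = 4.218 mol/min
Reaction term: ξ·ΔH°_rxn = 4.218 × -83.5 = -352.2 kJ/min
Sensible, feed 134→25 °C: -219.8 kJ/min
Outlet flows (mol/min): A 10.064, B 4.218
Sensible, products 25→45.3 °C: 46.158 kJ/min
Q = ΔH = -525.84 kJ/min = -8.7641 kW
Heat removed = 31551 kJ/h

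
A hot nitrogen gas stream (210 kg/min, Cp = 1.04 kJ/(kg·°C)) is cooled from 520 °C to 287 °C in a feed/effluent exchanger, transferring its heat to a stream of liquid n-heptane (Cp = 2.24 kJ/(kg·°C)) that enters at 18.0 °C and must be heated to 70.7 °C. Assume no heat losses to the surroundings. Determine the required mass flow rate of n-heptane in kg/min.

ṁ_c = 431 kg/min

Heat released by hot stream: Q = 210 × 1.04 × (520 − 287) = 50887 kJ/min
Energy balance on cold side (adiabatic exchanger): Q = ṁ_c·Cp_c·(T_c,out − T_c,in)
ṁ_c = 50887 / [2.24 × (70.7 − 18.0)] = 431.07 kg/min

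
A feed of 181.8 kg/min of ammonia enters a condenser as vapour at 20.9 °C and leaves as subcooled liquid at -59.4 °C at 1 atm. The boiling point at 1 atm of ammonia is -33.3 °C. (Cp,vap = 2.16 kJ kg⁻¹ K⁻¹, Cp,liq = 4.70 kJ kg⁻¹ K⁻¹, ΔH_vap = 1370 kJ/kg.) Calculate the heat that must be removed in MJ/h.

Q_c = 17600 MJ/h

vapour 20.9→-33.3 °C: -117.07 kJ/kg
condensation at -33.3 °C: -1370 kJ/kg
liquid -33.3→-59.4 °C: -122.67 kJ/kg
Δh = -117.07 + -1370 + -122.67 = -1609.7 kJ/kg
Q = ṁ·Δh = 181.8 kg/min × -1609.7 kJ/kg = -292650 kJ/min
|Q| = 4877.5 kW = 17559 MJ/h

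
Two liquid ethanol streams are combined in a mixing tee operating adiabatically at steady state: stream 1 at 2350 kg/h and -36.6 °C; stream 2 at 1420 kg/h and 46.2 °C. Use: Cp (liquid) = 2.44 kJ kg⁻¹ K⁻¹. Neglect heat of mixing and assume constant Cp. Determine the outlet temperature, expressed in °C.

T_out = -5.41 °C

No heat crosses the boundary, so H_out = H_in.
Σ ṁᵢCp,ᵢTᵢ = 2350×2.44×-36.6 + 1420×2.44×46.2 = -49791
Σ ṁᵢCp,ᵢ = 2350×2.44 + 1420×2.44 = 9198.8
T_out = -49791 / 9198.8 = -5.4127 °C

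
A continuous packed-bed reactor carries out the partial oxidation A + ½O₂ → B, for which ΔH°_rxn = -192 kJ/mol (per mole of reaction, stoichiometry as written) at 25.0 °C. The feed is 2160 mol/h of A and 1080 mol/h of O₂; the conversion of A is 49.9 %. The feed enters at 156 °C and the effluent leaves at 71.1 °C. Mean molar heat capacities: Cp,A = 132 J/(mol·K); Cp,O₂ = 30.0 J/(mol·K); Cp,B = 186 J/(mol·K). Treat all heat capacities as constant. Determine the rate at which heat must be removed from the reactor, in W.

Q_out = 64400 W

Extent of reaction ξ = 0.499 × 2160 = 1077.8 mol/h
Reaction term: ξ·ΔH°_rxn = 1077.8 × -192 = -206950 kJ/h
Sensible, feed 156→25 °C: -41595 kJ/h
Outlet flows (mol/h): A 1082.2, O₂ 541.08, B 1077.8
Sensible, products 25→71.1 °C: 16576 kJ/h
Q = ΔH = -231960 kJ/h = -64.435 kW
Heat removed = 64435 W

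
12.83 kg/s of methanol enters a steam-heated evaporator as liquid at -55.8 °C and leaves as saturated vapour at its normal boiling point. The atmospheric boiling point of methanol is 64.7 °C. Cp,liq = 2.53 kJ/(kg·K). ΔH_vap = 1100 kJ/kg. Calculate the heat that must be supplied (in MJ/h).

Q = 64900 MJ/h

liquid -55.8→64.7 °C: 304.86 kJ/kg
vaporisation at 64.7 °C: 1100 kJ/kg
Δh = 304.86 + 1100 = 1404.9 kJ/kg
Q = ṁ·Δh = 12.83 kg/s × 1404.9 kJ/kg = 18024 kJ/s
|Q| = 18024 kW = 64888 MJ/h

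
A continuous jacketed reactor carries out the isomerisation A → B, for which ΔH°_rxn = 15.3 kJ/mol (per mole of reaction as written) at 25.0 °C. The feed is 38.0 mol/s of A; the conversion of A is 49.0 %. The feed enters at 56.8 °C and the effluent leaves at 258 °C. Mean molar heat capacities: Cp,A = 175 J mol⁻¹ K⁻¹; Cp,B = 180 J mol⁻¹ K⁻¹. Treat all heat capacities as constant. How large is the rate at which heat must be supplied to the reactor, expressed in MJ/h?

Extent of reaction ξ = 0.490 × 38.0 = 18.62 mol/s
Reaction term: ξ·ΔH°_rxn = 18.62 × 15.3 = 284.89 kJ/s
Sensible, feed 56.8→25 °C: -211.47 kJ/s
Outlet flows (mol/s): A 19.38, B 18.62
Sensible, products 25→258 °C: 1571.1 kJ/s
Q = ΔH = 1644.6 kJ/s = 1644.6 kW
Heat supplied = 5920.4 MJ/h

Q_in = 5920 MJ/h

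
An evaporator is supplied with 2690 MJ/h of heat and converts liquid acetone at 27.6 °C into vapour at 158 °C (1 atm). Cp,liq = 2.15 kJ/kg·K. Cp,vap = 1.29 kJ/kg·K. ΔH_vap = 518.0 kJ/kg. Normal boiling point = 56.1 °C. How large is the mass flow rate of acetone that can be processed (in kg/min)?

Δh = 2.15×(56.1−27.6) + 518.0 + 1.29×(158−56.1) = 710.73 kJ/kg
Q = 2690 MJ/h = 747.22 kJ/s = 44833 kJ/min
ṁ = Q/Δh = 44833 / 710.73 = 63.081 kg/min

ṁ = 63.1 kg/min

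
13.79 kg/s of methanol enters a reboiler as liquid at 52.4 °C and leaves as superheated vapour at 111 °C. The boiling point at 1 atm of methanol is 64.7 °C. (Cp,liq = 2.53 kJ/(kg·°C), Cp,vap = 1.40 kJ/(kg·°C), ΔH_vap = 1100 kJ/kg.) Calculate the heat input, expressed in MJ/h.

liquid 52.4→64.7 °C: 31.119 kJ/kg
vaporisation at 64.7 °C: 1100 kJ/kg
vapour 64.7→111 °C: 64.82 kJ/kg
Δh = 31.119 + 1100 + 64.82 = 1195.9 kJ/kg
Q = ṁ·Δh = 13.79 kg/s × 1195.9 kJ/kg = 16492 kJ/s
|Q| = 16492 kW = 59371 MJ/h

Q = 59400 MJ/h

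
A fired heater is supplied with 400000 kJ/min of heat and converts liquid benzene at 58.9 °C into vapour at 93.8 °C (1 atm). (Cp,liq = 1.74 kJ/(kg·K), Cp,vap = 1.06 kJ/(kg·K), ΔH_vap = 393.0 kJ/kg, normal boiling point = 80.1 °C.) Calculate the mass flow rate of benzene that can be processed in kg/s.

Δh = 1.74×(80.1−58.9) + 393.0 + 1.06×(93.8−80.1) = 444.41 kJ/kg
Q = 400000 kJ/min = 6666.7 kJ/s = 6666.7 kJ/s
ṁ = Q/Δh = 6666.7 / 444.41 = 15.001 kg/s

ṁ = 15.0 kg/s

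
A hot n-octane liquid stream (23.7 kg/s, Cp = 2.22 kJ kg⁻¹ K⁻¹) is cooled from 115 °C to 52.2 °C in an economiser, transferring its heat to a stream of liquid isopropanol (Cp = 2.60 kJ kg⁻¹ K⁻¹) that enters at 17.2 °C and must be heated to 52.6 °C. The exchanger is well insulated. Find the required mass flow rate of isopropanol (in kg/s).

ṁ_c = 35.9 kg/s

Heat released by hot stream: Q = 23.7 × 2.22 × (115 − 52.2) = 3304.2 kJ/s
Energy balance on cold side (adiabatic exchanger): Q = ṁ_c·Cp_c·(T_c,out − T_c,in)
ṁ_c = 3304.2 / [2.60 × (52.6 − 17.2)] = 35.899 kg/s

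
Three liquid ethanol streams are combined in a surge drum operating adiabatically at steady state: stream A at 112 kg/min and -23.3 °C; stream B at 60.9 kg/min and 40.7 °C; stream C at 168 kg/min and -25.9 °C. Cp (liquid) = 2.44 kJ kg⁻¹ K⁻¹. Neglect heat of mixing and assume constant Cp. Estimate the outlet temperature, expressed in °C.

Energy balance with Q = 0: Σ ṁᵢCp,ᵢ(T_out − Tᵢ) = 0
T_out = Σ ṁᵢCp,ᵢTᵢ / Σ ṁᵢCp,ᵢ
      = -10936 / 831.8 = -13.148 °C

T_out = -13.1 °C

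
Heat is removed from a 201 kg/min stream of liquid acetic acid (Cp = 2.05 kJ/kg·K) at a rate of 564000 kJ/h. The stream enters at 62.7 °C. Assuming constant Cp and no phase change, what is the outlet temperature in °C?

T_out = 39.9 °C

Q = 564000 kJ/h = 9400 kJ/min
ΔT = Q/(ṁ·Cp) = 9400/(201×2.05) = 22.813 K
T_out = 62.7 − 22.813 = 39.887 °C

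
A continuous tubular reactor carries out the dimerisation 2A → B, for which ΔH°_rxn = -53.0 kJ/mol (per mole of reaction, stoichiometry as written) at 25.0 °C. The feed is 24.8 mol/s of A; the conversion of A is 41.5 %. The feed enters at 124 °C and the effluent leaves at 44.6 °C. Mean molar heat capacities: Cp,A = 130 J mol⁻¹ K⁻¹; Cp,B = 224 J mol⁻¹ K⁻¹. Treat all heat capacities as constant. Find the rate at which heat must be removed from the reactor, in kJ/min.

Q_out = 31900 kJ/min

Extent of reaction ξ = 0.415 × 24.8 / 2 = 5.146 mol/s
Reaction term: ξ·ΔH°_rxn = 5.146 × -53.0 = -272.74 kJ/s
Sensible, feed 124→25 °C: -319.18 kJ/s
Outlet flows (mol/s): A 14.508, B 5.146
Sensible, products 25→44.6 °C: 59.559 kJ/s
Q = ΔH = -532.35 kJ/s = -532.35 kW
Heat removed = 31941 kJ/min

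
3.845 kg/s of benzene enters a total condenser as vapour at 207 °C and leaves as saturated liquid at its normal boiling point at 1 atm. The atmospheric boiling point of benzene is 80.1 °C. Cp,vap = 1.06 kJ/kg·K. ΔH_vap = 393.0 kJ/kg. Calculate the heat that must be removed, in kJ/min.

Q_c = 122000 kJ/min

vapour 207→80.1 °C: -134.51 kJ/kg
condensation at 80.1 °C: -393 kJ/kg
Δh = -134.51 + -393 = -527.51 kJ/kg
Q = ṁ·Δh = 3.845 kg/s × -527.51 kJ/kg = -2028.3 kJ/s
|Q| = 2028.3 kW = 121700 kJ/min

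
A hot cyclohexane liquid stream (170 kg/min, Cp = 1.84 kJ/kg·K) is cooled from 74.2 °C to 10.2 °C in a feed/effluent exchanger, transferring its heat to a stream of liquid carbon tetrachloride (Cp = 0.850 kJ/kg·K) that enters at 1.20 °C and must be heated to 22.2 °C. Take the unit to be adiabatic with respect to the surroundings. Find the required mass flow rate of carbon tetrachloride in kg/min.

Heat released by hot stream: Q = 170 × 1.84 × (74.2 − 10.2) = 20019 kJ/min
Energy balance on cold side (adiabatic exchanger): Q = ṁ_c·Cp_c·(T_c,out − T_c,in)
ṁ_c = 20019 / [0.850 × (22.2 − 1.20)] = 1121.5 kg/min

ṁ_c = 1120 kg/min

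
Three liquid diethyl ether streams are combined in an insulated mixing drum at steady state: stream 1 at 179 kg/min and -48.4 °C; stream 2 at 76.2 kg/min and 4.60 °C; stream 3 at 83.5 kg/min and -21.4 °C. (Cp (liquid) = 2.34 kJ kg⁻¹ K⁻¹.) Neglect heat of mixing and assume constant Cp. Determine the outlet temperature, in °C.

Adiabatic, steady state ⇒ Σ ṁᵢCp,ᵢ(T_out − Tᵢ) = 0
T_out = Σ ṁᵢCp,ᵢTᵢ / Σ ṁᵢCp,ᵢ
      = -23634 / 792.56 = -29.82 °C

T_out = -29.8 °C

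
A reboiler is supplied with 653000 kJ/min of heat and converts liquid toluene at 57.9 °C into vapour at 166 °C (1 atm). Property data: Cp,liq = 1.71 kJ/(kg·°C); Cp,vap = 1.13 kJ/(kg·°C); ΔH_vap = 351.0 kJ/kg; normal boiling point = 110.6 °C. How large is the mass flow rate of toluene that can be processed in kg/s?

ṁ = 21.6 kg/s

Δh = 1.71×(110.6−57.9) + 351.0 + 1.13×(166−110.6) = 503.72 kJ/kg
Q = 653000 kJ/min = 10883 kJ/s = 10883 kJ/s
ṁ = Q/Δh = 10883 / 503.72 = 21.606 kg/s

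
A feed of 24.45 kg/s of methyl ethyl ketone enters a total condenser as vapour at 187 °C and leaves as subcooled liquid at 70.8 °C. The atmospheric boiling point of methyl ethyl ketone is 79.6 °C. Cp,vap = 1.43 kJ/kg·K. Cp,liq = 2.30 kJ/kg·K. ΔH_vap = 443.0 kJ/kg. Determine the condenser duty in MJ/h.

vapour 187→79.6 °C: -153.58 kJ/kg
condensation at 79.6 °C: -443 kJ/kg
liquid 79.6→70.8 °C: -20.24 kJ/kg
Δh = -153.58 + -443 + -20.24 = -616.82 kJ/kg
Q = ṁ·Δh = 24.45 kg/s × -616.82 kJ/kg = -15081 kJ/s
|Q| = 15081 kW = 54293 MJ/h

Q_c = 54300 MJ/h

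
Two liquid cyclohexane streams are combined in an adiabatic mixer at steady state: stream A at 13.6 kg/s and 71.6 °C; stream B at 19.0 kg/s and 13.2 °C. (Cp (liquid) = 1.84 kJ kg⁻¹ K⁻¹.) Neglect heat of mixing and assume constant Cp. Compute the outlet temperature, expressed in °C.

No heat crosses the boundary, so H_out = H_in.
Σ ṁᵢCp,ᵢTᵢ = 13.6×1.84×71.6 + 19.0×1.84×13.2 = 2253.2
Σ ṁᵢCp,ᵢ = 13.6×1.84 + 19.0×1.84 = 59.984
T_out = 2253.2 / 59.984 = 37.563 °C

T_out = 37.6 °C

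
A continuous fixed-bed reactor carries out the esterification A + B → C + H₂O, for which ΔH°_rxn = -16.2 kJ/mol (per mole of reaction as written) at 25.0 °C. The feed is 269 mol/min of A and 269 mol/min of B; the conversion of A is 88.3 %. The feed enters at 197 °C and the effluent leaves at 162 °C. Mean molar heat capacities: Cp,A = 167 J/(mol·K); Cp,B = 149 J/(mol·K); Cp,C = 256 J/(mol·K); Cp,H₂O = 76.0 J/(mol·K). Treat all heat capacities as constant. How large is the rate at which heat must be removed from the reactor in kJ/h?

Extent of reaction ξ = 0.883 × 269 = 237.53 mol/min
Reaction term: ξ·ΔH°_rxn = 237.53 × -16.2 = -3847.9 kJ/min
Sensible, feed 197→25 °C: -14621 kJ/min
Outlet flows (mol/min): A 31.473, B 31.473, C 237.53, H₂O 237.53
Sensible, products 25→162 °C: 12166 kJ/min
Q = ΔH = -6302.4 kJ/min = -105.04 kW
Heat removed = 378150 kJ/h

Q_out = 378000 kJ/h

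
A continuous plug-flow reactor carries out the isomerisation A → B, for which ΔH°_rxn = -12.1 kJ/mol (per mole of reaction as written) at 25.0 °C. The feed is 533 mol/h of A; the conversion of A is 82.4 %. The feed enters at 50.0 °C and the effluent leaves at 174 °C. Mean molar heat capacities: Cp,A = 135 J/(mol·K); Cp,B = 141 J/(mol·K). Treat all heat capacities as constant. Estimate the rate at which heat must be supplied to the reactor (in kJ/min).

Q_in = 66.7 kJ/min

Extent of reaction ξ = 0.824 × 533 = 439.19 mol/h
Reaction term: ξ·ΔH°_rxn = 439.19 × -12.1 = -5314.2 kJ/h
Sensible, feed 50.0→25 °C: -1798.9 kJ/h
Outlet flows (mol/h): A 93.808, B 439.19
Sensible, products 25→174 °C: 11114 kJ/h
Q = ΔH = 4000.8 kJ/h = 1.1113 kW
Heat supplied = 66.681 kJ/min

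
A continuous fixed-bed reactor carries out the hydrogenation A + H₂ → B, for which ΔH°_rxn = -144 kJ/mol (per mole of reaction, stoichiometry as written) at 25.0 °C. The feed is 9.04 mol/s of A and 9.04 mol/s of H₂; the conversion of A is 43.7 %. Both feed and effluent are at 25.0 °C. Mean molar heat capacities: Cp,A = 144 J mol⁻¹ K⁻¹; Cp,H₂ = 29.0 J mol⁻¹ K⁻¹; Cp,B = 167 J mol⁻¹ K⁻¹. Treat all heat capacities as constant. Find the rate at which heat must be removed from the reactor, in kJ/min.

Q_out = 34100 kJ/min

Extent of reaction ξ = 0.437 × 9.04 = 3.9505 mol/s
Reaction term: ξ·ΔH°_rxn = 3.9505 × -144 = -568.87 kJ/s
Q = ΔH = -568.87 kJ/s = -568.87 kW
Heat removed = 34132 kJ/min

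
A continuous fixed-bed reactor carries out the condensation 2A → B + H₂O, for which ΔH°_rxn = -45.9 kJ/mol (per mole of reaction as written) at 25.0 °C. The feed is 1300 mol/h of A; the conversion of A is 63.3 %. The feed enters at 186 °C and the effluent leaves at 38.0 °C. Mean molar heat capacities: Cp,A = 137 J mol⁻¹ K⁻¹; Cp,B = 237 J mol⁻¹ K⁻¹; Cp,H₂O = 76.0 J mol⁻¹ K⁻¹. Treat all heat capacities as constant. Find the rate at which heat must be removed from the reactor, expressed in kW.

Q_out = 12.5 kW

Extent of reaction ξ = 0.633 × 1300 / 2 = 411.45 mol/h
Reaction term: ξ·ΔH°_rxn = 411.45 × -45.9 = -18886 kJ/h
Sensible, feed 186→25 °C: -28674 kJ/h
Outlet flows (mol/h): A 477.1, B 411.45, H₂O 411.45
Sensible, products 25→38.0 °C: 2523.9 kJ/h
Q = ΔH = -45036 kJ/h = -12.51 kW
Heat removed = 12.51 kW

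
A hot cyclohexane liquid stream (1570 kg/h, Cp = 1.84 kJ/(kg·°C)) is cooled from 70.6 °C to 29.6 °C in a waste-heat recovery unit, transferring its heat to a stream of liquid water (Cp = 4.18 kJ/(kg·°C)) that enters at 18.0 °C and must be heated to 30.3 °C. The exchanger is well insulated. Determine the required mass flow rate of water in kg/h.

ṁ_c = 2300 kg/h

Heat released by hot stream: Q = 1570 × 1.84 × (70.6 − 29.6) = 118440 kJ/h
Energy balance on cold side (adiabatic exchanger): Q = ṁ_c·Cp_c·(T_c,out − T_c,in)
ṁ_c = 118440 / [4.18 × (30.3 − 18.0)] = 2303.7 kg/h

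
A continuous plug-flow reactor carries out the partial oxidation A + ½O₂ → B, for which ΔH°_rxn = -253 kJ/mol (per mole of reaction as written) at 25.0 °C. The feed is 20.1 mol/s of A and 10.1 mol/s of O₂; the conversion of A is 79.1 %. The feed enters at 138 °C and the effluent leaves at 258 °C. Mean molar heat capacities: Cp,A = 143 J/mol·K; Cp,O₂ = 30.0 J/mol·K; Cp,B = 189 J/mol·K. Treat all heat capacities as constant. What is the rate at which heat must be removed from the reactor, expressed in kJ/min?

Q_out = 212000 kJ/min

Extent of reaction ξ = 0.791 × 20.1 = 15.899 mol/s
Reaction term: ξ·ΔH°_rxn = 15.899 × -253 = -4022.5 kJ/s
Sensible, feed 138→25 °C: -359.03 kJ/s
Outlet flows (mol/s): A 4.2009, O₂ 2.1504, B 15.899
Sensible, products 25→258 °C: 855.15 kJ/s
Q = ΔH = -3526.4 kJ/s = -3526.4 kW
Heat removed = 211580 kJ/min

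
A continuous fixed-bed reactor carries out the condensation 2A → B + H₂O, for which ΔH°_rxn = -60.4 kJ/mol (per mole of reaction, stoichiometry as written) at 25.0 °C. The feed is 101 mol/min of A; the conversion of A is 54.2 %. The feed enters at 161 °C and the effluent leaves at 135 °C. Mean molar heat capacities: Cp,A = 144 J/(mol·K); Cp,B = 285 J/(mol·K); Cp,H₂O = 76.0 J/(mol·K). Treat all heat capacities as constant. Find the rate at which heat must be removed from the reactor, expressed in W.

Q_out = 30200 W

Extent of reaction ξ = 0.542 × 101 / 2 = 27.371 mol/min
Reaction term: ξ·ΔH°_rxn = 27.371 × -60.4 = -1653.2 kJ/min
Sensible, feed 161→25 °C: -1978 kJ/min
Outlet flows (mol/min): A 46.258, B 27.371, H₂O 27.371
Sensible, products 25→135 °C: 1819.6 kJ/min
Q = ΔH = -1811.6 kJ/min = -30.193 kW
Heat removed = 30193 W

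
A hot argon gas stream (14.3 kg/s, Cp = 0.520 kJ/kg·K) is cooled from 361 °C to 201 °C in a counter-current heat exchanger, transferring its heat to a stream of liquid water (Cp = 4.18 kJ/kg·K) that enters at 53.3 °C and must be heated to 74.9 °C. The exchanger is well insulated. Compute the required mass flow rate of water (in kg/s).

ṁ_c = 13.2 kg/s

Heat released by hot stream: Q = 14.3 × 0.520 × (361 − 201) = 1189.8 kJ/s
Energy balance on cold side (adiabatic exchanger): Q = ṁ_c·Cp_c·(T_c,out − T_c,in)
ṁ_c = 1189.8 / [4.18 × (74.9 − 53.3)] = 13.177 kg/s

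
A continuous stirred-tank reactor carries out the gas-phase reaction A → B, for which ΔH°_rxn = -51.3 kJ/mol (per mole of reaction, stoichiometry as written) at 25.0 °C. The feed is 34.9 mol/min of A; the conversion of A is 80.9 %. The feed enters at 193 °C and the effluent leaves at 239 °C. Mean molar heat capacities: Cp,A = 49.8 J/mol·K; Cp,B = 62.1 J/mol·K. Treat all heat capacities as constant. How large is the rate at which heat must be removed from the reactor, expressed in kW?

Q_out = 21.6 kW

Extent of reaction ξ = 0.809 × 34.9 = 28.234 mol/min
Reaction term: ξ·ΔH°_rxn = 28.234 × -51.3 = -1448.4 kJ/min
Sensible, feed 193→25 °C: -291.99 kJ/min
Outlet flows (mol/min): A 6.6659, B 28.234
Sensible, products 25→239 °C: 446.25 kJ/min
Q = ΔH = -1294.1 kJ/min = -21.569 kW
Heat removed = 21.569 kW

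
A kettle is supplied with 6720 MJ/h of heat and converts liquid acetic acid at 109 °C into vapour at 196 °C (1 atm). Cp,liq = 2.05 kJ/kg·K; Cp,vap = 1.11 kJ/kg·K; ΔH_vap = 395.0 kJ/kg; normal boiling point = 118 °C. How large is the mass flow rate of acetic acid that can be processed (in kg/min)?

ṁ = 224 kg/min

Δh = 2.05×(118−109) + 395.0 + 1.11×(196−118) = 500.03 kJ/kg
Q = 6720 MJ/h = 1866.7 kJ/s = 112000 kJ/min
ṁ = Q/Δh = 112000 / 500.03 = 223.99 kg/min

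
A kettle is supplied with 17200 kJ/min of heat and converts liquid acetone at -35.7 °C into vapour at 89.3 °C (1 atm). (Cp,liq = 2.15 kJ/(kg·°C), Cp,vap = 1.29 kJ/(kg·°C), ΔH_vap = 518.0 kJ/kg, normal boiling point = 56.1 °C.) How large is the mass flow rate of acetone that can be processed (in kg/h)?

Δh = 2.15×(56.1−-35.7) + 518.0 + 1.29×(89.3−56.1) = 758.2 kJ/kg
Q = 17200 kJ/min = 286.67 kJ/s = 1.032e+06 kJ/h
ṁ = Q/Δh = 1.032e+06 / 758.2 = 1361.1 kg/h

ṁ = 1360 kg/h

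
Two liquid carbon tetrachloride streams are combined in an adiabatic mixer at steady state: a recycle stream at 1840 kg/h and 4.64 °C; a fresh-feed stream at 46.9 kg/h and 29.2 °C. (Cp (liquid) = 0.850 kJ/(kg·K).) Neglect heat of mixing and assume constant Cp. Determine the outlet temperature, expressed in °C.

T_out = 5.25 °C

No heat crosses the boundary, so H_out = H_in.
T_out = Σ ṁᵢCp,ᵢTᵢ / Σ ṁᵢCp,ᵢ
      = 8421 / 1603.9 = 5.2505 °C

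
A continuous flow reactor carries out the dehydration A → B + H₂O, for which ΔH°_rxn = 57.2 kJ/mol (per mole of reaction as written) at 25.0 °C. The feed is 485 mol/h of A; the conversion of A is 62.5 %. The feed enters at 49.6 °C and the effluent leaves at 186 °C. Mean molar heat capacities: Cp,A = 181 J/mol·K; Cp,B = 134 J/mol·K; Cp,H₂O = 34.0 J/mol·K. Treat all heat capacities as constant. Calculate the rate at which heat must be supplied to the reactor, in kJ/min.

Q_in = 478 kJ/min

Extent of reaction ξ = 0.625 × 485 = 303.12 mol/h
Reaction term: ξ·ΔH°_rxn = 303.12 × 57.2 = 17339 kJ/h
Sensible, feed 49.6→25 °C: -2159.5 kJ/h
Outlet flows (mol/h): A 181.88, B 303.12, H₂O 303.12
Sensible, products 25→186 °C: 13499 kJ/h
Q = ΔH = 28678 kJ/h = 7.9662 kW
Heat supplied = 477.97 kJ/min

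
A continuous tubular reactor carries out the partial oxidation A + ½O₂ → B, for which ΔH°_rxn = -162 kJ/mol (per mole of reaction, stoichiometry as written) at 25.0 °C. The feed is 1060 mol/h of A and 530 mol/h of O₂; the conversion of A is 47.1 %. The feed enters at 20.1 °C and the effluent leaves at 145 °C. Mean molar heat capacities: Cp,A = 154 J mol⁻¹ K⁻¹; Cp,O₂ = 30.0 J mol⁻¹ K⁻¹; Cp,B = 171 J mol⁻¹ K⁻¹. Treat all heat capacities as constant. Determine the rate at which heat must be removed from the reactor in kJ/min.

Q_out = 973 kJ/min

Extent of reaction ξ = 0.471 × 1060 = 499.26 mol/h
Reaction term: ξ·ΔH°_rxn = 499.26 × -162 = -80880 kJ/h
Sensible, feed 20.1→25 °C: 877.79 kJ/h
Outlet flows (mol/h): A 560.74, O₂ 280.37, B 499.26
Sensible, products 25→145 °C: 21617 kJ/h
Q = ΔH = -58386 kJ/h = -16.218 kW
Heat removed = 973.1 kJ/min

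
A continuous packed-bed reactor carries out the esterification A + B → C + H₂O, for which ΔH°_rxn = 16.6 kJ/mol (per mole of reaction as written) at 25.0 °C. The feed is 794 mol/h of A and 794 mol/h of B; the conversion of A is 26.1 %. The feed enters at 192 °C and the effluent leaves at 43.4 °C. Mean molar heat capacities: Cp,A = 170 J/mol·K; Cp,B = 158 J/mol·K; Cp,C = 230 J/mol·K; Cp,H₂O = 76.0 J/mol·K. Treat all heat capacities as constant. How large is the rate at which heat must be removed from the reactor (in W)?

Q_out = 9820 W

Extent of reaction ξ = 0.261 × 794 = 207.23 mol/h
Reaction term: ξ·ΔH°_rxn = 207.23 × 16.6 = 3440.1 kJ/h
Sensible, feed 192→25 °C: -43492 kJ/h
Outlet flows (mol/h): A 586.77, B 586.77, C 207.23, H₂O 207.23
Sensible, products 25→43.4 °C: 4708.1 kJ/h
Q = ΔH = -35344 kJ/h = -9.8178 kW
Heat removed = 9817.8 W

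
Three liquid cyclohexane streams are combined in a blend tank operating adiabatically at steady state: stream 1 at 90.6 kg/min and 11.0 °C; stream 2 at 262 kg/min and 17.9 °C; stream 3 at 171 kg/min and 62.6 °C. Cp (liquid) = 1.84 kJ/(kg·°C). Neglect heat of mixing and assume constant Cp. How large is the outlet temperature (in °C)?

No heat crosses the boundary, so H_out = H_in.
T_out = Σ ṁᵢCp,ᵢTᵢ / Σ ṁᵢCp,ᵢ
      = 30159 / 963.42 = 31.304 °C

T_out = 31.3 °C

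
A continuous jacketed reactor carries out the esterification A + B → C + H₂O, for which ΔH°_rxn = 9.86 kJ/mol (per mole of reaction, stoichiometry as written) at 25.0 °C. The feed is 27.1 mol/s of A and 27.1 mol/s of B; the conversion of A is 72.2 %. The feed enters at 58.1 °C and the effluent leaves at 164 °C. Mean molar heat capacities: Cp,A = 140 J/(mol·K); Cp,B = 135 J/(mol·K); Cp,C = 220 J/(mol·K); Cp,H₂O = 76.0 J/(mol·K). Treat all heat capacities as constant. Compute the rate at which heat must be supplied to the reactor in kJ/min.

Extent of reaction ξ = 0.722 × 27.1 = 19.566 mol/s
Reaction term: ξ·ΔH°_rxn = 19.566 × 9.86 = 192.92 kJ/s
Sensible, feed 58.1→25 °C: -246.68 kJ/s
Outlet flows (mol/s): A 7.5338, B 7.5338, C 19.566, H₂O 19.566
Sensible, products 25→164 °C: 1093 kJ/s
Q = ΔH = 1039.3 kJ/s = 1039.3 kW
Heat supplied = 62355 kJ/min

Q_in = 62400 kJ/min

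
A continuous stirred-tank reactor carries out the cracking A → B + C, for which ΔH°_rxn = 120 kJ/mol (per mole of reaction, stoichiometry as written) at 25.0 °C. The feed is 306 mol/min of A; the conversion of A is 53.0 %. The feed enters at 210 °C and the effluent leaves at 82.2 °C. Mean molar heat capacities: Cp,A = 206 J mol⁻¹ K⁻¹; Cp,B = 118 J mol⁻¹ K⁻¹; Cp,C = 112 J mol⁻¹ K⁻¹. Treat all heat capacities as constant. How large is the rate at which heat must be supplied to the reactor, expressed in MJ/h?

Q_in = 698 MJ/h

Extent of reaction ξ = 0.530 × 306 = 162.18 mol/min
Reaction term: ξ·ΔH°_rxn = 162.18 × 120 = 19462 kJ/min
Sensible, feed 210→25 °C: -11662 kJ/min
Outlet flows (mol/min): A 143.82, B 162.18, C 162.18
Sensible, products 25→82.2 °C: 3828.3 kJ/min
Q = ΔH = 11628 kJ/min = 193.8 kW
Heat supplied = 697.69 MJ/h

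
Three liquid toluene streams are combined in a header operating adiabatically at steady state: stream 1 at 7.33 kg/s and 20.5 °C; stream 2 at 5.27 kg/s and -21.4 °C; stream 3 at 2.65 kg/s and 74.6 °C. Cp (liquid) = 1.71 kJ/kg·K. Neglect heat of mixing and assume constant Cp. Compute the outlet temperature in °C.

Energy balance with Q = 0: Σ ṁᵢCp,ᵢ(T_out − Tᵢ) = 0
T_out = Σ ṁᵢCp,ᵢTᵢ / Σ ṁᵢCp,ᵢ
      = 402.15 / 26.078 = 15.421 °C

T_out = 15.4 °C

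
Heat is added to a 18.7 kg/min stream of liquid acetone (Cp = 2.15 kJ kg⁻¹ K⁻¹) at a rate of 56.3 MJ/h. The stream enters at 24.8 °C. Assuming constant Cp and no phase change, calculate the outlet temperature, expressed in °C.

T_out = 48.1 °C

Q = 56.3 MJ/h = 938.33 kJ/min
ΔT = Q/(ṁ·Cp) = 938.33/(18.7×2.15) = 23.339 K
T_out = 24.8 + 23.339 = 48.139 °C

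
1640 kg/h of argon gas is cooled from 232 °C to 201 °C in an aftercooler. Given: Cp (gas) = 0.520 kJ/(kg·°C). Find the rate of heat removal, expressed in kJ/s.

Q = ṁ·Cp·ΔT = 1640 × 0.520 × (201 − 232) = -26437 kJ/h
Converting: 26437 / 3600 s = 7.3436 kW

Q_c = 7.34 kJ/s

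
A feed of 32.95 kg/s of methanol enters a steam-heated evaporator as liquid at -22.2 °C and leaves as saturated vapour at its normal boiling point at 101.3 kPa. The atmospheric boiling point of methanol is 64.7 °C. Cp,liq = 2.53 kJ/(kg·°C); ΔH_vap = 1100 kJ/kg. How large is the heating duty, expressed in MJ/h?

liquid -22.2→64.7 °C: 219.86 kJ/kg
vaporisation at 64.7 °C: 1100 kJ/kg
Δh = 219.86 + 1100 = 1319.9 kJ/kg
Q = ṁ·Δh = 32.95 kg/s × 1319.9 kJ/kg = 43489 kJ/s
|Q| = 43489 kW = 156560 MJ/h

Q = 157000 MJ/h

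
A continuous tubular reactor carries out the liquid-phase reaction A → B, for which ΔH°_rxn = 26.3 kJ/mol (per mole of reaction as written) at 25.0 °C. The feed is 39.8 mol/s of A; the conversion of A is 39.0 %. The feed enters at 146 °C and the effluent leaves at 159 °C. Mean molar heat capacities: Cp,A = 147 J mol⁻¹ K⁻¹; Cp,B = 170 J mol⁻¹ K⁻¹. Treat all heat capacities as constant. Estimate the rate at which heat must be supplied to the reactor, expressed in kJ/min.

Q_in = 31900 kJ/min

Extent of reaction ξ = 0.390 × 39.8 = 15.522 mol/s
Reaction term: ξ·ΔH°_rxn = 15.522 × 26.3 = 408.23 kJ/s
Sensible, feed 146→25 °C: -707.92 kJ/s
Outlet flows (mol/s): A 24.278, B 15.522
Sensible, products 25→159 °C: 831.82 kJ/s
Q = ΔH = 532.13 kJ/s = 532.13 kW
Heat supplied = 31928 kJ/min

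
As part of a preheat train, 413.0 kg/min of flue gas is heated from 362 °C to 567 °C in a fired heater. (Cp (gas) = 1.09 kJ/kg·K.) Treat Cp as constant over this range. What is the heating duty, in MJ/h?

Q = ṁ·Cp·ΔT = 413.0 × 1.09 × (567 − 362) = 92285 kJ/min
Converting: 92285 / 60 s = 1538.1 kW
Heating duty = 5537.1 MJ/h

Q = 5540 MJ/h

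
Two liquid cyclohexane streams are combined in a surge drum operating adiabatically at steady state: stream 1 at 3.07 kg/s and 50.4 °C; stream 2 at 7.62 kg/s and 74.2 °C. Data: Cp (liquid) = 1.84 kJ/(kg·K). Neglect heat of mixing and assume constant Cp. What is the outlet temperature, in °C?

T_out = 67.4 °C

No heat crosses the boundary, so H_out = H_in.
Σ ṁᵢCp,ᵢTᵢ = 3.07×1.84×50.4 + 7.62×1.84×74.2 = 1325
Σ ṁᵢCp,ᵢ = 3.07×1.84 + 7.62×1.84 = 19.67
T_out = 1325 / 19.67 = 67.365 °C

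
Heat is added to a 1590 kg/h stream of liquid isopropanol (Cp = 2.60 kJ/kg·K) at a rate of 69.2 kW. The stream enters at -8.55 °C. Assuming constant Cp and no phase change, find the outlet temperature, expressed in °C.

Q = 69.2 kW = 249120 kJ/h
ΔT = Q/(ṁ·Cp) = 249120/(1590×2.60) = 60.261 K
T_out = -8.55 + 60.261 = 51.711 °C

T_out = 51.7 °C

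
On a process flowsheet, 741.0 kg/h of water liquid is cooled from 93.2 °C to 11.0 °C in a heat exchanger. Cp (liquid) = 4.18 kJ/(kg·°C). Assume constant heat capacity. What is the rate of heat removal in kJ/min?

Q = ṁ·Cp·ΔT = 741.0 × 4.18 × (11.0 − 93.2) = -254600 kJ/h
Converting: 254600 / 3600 s = 70.724 kW
Cooling duty = 4243.4 kJ/min

Q_c = 4240 kJ/min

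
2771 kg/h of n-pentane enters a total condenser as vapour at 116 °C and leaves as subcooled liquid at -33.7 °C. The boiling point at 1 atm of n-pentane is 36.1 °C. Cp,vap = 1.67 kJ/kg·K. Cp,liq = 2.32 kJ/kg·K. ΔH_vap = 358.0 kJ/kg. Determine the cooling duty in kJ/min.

vapour 116→36.1 °C: -133.43 kJ/kg
condensation at 36.1 °C: -358 kJ/kg
liquid 36.1→-33.7 °C: -161.94 kJ/kg
Δh = -133.43 + -358 + -161.94 = -653.37 kJ/kg
Q = ṁ·Δh = 2771 kg/h × -653.37 kJ/kg = -1.8105e+06 kJ/h
|Q| = 502.91 kW = 30175 kJ/min

Q_c = 30200 kJ/min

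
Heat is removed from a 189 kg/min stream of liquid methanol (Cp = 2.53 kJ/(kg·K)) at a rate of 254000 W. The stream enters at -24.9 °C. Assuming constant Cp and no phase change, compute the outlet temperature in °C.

Q = 254000 W = 15240 kJ/min
ΔT = Q/(ṁ·Cp) = 15240/(189×2.53) = 31.872 K
T_out = -24.9 − 31.872 = -56.772 °C

T_out = -56.8 °C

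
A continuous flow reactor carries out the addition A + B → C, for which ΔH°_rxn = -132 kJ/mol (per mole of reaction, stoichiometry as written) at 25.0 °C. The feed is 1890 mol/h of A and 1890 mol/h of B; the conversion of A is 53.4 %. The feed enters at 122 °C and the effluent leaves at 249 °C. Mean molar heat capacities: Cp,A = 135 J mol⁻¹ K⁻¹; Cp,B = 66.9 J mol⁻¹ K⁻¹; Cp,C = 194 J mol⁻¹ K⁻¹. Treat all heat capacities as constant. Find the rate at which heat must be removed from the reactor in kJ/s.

Q_out = 24.0 kJ/s

Extent of reaction ξ = 0.534 × 1890 = 1009.3 mol/h
Reaction term: ξ·ΔH°_rxn = 1009.3 × -132 = -133220 kJ/h
Sensible, feed 122→25 °C: -37014 kJ/h
Outlet flows (mol/h): A 880.74, B 880.74, C 1009.3
Sensible, products 25→249 °C: 83690 kJ/h
Q = ΔH = -86546 kJ/h = -24.041 kW
Heat removed = 24.041 kJ/s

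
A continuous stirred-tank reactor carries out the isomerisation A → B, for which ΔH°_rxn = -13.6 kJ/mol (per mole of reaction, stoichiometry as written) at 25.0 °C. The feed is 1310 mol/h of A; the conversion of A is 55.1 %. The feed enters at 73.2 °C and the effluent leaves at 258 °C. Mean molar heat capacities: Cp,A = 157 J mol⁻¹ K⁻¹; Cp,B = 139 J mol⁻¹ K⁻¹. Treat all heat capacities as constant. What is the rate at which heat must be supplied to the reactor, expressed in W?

Extent of reaction ξ = 0.551 × 1310 = 721.81 mol/h
Reaction term: ξ·ΔH°_rxn = 721.81 × -13.6 = -9816.6 kJ/h
Sensible, feed 73.2→25 °C: -9913.3 kJ/h
Outlet flows (mol/h): A 588.19, B 721.81
Sensible, products 25→258 °C: 44894 kJ/h
Q = ΔH = 25164 kJ/h = 6.99 kW
Heat supplied = 6990 W

Q_in = 6990 W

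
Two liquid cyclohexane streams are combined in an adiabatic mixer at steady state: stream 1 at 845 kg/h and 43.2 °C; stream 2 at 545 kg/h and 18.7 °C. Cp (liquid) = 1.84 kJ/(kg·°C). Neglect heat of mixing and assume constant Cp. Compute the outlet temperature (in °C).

T_out = 33.6 °C

Energy balance with Q = 0: Σ ṁᵢCp,ᵢ(T_out − Tᵢ) = 0
Σ ṁᵢCp,ᵢTᵢ = 845×1.84×43.2 + 545×1.84×18.7 = 85920
Σ ṁᵢCp,ᵢ = 845×1.84 + 545×1.84 = 2557.6
T_out = 85920 / 2557.6 = 33.594 °C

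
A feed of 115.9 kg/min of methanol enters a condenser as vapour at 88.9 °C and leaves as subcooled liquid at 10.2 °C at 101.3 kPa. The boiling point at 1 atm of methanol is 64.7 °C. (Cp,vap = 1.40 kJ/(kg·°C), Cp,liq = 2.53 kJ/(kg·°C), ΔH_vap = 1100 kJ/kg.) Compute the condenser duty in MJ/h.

vapour 88.9→64.7 °C: -33.88 kJ/kg
condensation at 64.7 °C: -1100 kJ/kg
liquid 64.7→10.2 °C: -137.88 kJ/kg
Δh = -33.88 + -1100 + -137.88 = -1271.8 kJ/kg
Q = ṁ·Δh = 115.9 kg/min × -1271.8 kJ/kg = -147400 kJ/min
|Q| = 2456.6 kW = 8843.9 MJ/h

Q_c = 8840 MJ/h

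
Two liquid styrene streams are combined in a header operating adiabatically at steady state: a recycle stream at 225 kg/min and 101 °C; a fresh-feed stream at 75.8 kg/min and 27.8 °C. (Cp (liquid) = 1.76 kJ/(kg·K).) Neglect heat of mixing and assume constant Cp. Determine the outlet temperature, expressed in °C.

Energy balance with Q = 0: Σ ṁᵢCp,ᵢ(T_out − Tᵢ) = 0
T_out = Σ ṁᵢCp,ᵢTᵢ / Σ ṁᵢCp,ᵢ
      = 43705 / 529.41 = 82.554 °C

T_out = 82.6 °C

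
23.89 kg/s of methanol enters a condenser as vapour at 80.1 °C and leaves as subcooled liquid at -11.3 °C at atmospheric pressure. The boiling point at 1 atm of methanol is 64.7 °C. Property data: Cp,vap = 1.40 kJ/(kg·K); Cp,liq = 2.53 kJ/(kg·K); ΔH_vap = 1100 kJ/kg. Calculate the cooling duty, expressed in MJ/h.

vapour 80.1→64.7 °C: -21.56 kJ/kg
condensation at 64.7 °C: -1100 kJ/kg
liquid 64.7→-11.3 °C: -192.28 kJ/kg
Δh = -21.56 + -1100 + -192.28 = -1313.8 kJ/kg
Q = ṁ·Δh = 23.89 kg/s × -1313.8 kJ/kg = -31388 kJ/s
|Q| = 31388 kW = 113000 MJ/h

Q_c = 113000 MJ/h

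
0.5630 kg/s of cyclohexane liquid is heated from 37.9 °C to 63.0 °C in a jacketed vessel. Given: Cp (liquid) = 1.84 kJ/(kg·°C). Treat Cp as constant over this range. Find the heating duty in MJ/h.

Q = 93.6 MJ/h

Q = ṁ·Cp·ΔT = 0.5630 × 1.84 × (63.0 − 37.9) = 26.002 kJ/s
Heating duty = 93.606 MJ/h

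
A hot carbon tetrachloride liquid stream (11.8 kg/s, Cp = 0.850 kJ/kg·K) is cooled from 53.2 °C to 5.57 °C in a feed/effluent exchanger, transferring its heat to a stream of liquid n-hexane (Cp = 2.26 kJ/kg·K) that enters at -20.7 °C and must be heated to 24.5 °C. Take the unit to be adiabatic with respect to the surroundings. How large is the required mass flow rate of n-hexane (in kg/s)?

Heat released by hot stream: Q = 11.8 × 0.850 × (53.2 − 5.57) = 477.73 kJ/s
Energy balance on cold side (adiabatic exchanger): Q = ṁ_c·Cp_c·(T_c,out − T_c,in)
ṁ_c = 477.73 / [2.26 × (24.5 − -20.7)] = 4.6766 kg/s

ṁ_c = 4.68 kg/s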